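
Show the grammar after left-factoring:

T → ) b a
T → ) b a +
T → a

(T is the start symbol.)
T → ) b a T'
T' → ε
T' → +
T → a

Left-factoring transforms A → αβ₁ | αβ₂ into A → αA' and A' → β₁ | β₂
(α is the longest common prefix among the alternatives). Repeat until
no nonterminal has two alternatives with a common prefix.

Round 1: T has alternatives sharing prefix ') b a'. Introduce T': T → ) b a T'
  Add: T' → ε
  Add: T' → +

No remaining common prefixes — done.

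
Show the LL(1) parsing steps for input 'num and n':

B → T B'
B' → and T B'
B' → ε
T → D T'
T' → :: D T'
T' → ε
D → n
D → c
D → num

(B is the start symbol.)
Stack is shown with the top on the left.

Stack        Input        Action
--------------------------------
B $          num and n $  output B → T B'
T B' $       num and n $  output T → D T'
D T' B' $    num and n $  output D → num
num T' B' $  num and n $  match 'num'
T' B' $      and n $      output T' → ε
B' $         and n $      output B' → and T B'
and T B' $   and n $      match 'and'
T B' $       n $          output T → D T'
D T' B' $    n $          output D → n
n T' B' $    n $          match 'n'
T' B' $      $            output T' → ε
B' $         $            output B' → ε
$            $            accept

The string is accepted.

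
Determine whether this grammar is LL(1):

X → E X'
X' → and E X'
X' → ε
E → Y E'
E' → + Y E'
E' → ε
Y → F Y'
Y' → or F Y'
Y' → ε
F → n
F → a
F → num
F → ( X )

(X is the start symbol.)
Yes, the grammar is LL(1).

Relevant sets:
  FOLLOW(X') = { $, ')' }
  FOLLOW(E') = { $, ')', 'and' }
  FOLLOW(Y') = { $, ')', '+', 'and' }

For X':
  PREDICT(X' → and E X') = { 'and' }
  PREDICT(X' → ε) = { $, ')' }
For E':
  PREDICT(E' → '+' Y E') = { '+' }
  PREDICT(E' → ε) = { $, ')', 'and' }
For Y':
  PREDICT(Y' → or F Y') = { 'or' }
  PREDICT(Y' → ε) = { $, ')', '+', 'and' }
For F:
  PREDICT(F → n) = { 'n' }
  PREDICT(F → a) = { 'a' }
  PREDICT(F → num) = { 'num' }
  PREDICT(F → '(' X ')') = { '(' }
X, E, Y have a single production, so nothing to check there.

All predict sets are disjoint. The grammar IS LL(1).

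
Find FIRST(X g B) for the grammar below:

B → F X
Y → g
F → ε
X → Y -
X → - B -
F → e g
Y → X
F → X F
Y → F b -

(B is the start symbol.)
FIRST sets of the non-terminals involved (from the grammar, by fixed-point iteration):
  FIRST(X) = { '-', 'b', 'e', 'g' }

To compute FIRST(X g B), process the symbols left to right:
Symbol X is a non-terminal. Add FIRST(X) \ {ε} = { '-', 'b', 'e', 'g' }
X is not nullable (ε ∉ FIRST(X)), so stop here.
FIRST(X g B) = { '-', 'b', 'e', 'g' }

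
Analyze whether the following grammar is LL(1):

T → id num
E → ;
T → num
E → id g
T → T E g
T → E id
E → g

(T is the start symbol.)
No. Predict set conflict for T: { 'id' }

Relevant sets:
  FIRST(T) = { ';', 'g', 'id', 'num' }
  FIRST(E) = { ';', 'g', 'id' }

For T:
  PREDICT(T → id num) = { 'id' }
  PREDICT(T → num) = { 'num' }
  PREDICT(T → T E g) = { ';', 'g', 'id', 'num' }
  PREDICT(T → E id) = { ';', 'g', 'id' }
For E:
  PREDICT(E → ';') = { ';' }
  PREDICT(E → id g) = { 'id' }
  PREDICT(E → g) = { 'g' }

Conflict found: Predict set conflict for T: { 'id' }
The grammar is NOT LL(1).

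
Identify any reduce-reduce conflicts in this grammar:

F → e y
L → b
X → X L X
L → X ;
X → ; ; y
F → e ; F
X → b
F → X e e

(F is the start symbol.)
Augment with F' → F and build the canonical LR(0) collection (I0 = CLOSURE({[F' → . F]}), then GOTO on every symbol after a dot until no new states appear). It has 18 states:
  I0: { [F → . X e e], [F → . e ; F], [F → . e y], [F' → . F], [X → . ; ; y], [X → . X L X], [X → . b] }  — shift
  I1: { [X → ; . ; y] }  — shift
  I2: { [F' → F .] }  — accept
  I3: { [F → X . e e], [L → . X ;], [L → . b], [X → . ; ; y], [X → . X L X], [X → . b], [X → X . L X] }  — shift
  I4: { [X → b .] }  — reduce
  I5: { [F → e . ; F], [F → e . y] }  — shift
  I6: { [F → . X e e], [F → . e ; F], [F → . e y], [F → e ; . F], [X → . ; ; y], [X → . X L X], [X → . b] }  — shift
  I7: { [F → e y .] }  — reduce
  I8: { [F → e ; F .] }  — reduce
  I9: { [X → . ; ; y], [X → . X L X], [X → . b], [X → X L . X] }  — shift
  I10: { [L → . X ;], [L → . b], [L → X . ;], [X → . ; ; y], [X → . X L X], [X → . b], [X → X . L X] }  — shift
  I11: { [L → b .], [X → b .] }  — 2 reduces
  I12: { [F → X e . e] }  — shift
  I13: { [F → X e e .] }  — reduce
  I14: { [L → X ; .], [X → ; . ; y] }  — shift, reduce
  I15: { [X → ; ; . y] }  — shift
  I16: { [X → ; ; y .] }  — reduce
  I17: { [L → . X ;], [L → . b], [X → . ; ; y], [X → . X L X], [X → . b], [X → X . L X], [X → X L X .] }  — shift, reduce

I11 contains complete items [L → b .], [X → b .] — reduce-reduce conflict.

Answer: Yes — I11: [L → b .] vs [X → b .]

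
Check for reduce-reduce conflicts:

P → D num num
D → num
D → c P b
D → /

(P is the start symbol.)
No reduce-reduce conflicts

A reduce-reduce conflict occurs when an LR(0) state has two complete items [A → α .] and [B → β .] — both call for a reduction, and with no lookahead the parser cannot choose between them.

Augment with P' → P and build the canonical LR(0) collection (I0 = CLOSURE({[P' → . P]}), then GOTO on every symbol after a dot until no new states appear). It has 10 states:
  I0: { [D → . /], [D → . c P b], [D → . num], [P → . D num num], [P' → . P] }  — shift
  I1: { [D → / .] }  — reduce
  I2: { [P → D . num num] }  — shift
  I3: { [P' → P .] }  — accept
  I4: { [D → . /], [D → . c P b], [D → . num], [D → c . P b], [P → . D num num] }  — shift
  I5: { [D → num .] }  — reduce
  I6: { [D → c P . b] }  — shift
  I7: { [D → c P b .] }  — reduce
  I8: { [P → D num . num] }  — shift
  I9: { [P → D num num .] }  — reduce

No state contains more than one complete item.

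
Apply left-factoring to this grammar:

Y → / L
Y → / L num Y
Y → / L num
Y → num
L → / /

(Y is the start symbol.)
Left-factoring transforms A → αβ₁ | αβ₂ into A → αA' and A' → β₁ | β₂
(α is the longest common prefix among the alternatives). Repeat until
no nonterminal has two alternatives with a common prefix.

Round 1: Y has alternatives sharing prefix '/ L'. Introduce Y': Y → / L Y'
  Add: Y' → ε
  Add: Y' → num Y
  Add: Y' → num

Round 2: Y' has alternatives sharing prefix 'num'. Introduce Y'': Y' → num Y''
  Add: Y'' → Y
  Add: Y'' → ε

No remaining common prefixes — done.

Resulting grammar:
Y → / L Y'
Y' → ε
Y' → num Y''
Y'' → Y
Y'' → ε
Y → num
L → / /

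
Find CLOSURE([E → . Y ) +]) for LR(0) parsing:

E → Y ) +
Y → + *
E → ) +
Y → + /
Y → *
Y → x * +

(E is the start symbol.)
{ [E → . Y ) +], [Y → . *], [Y → . + *], [Y → . + /], [Y → . x * +] }

Start with: [E → . Y ) +]
  [E → . Y ) +] has the dot before Y: add [Y → . + *], [Y → . + /], [Y → . *], [Y → . x * +]
No further items can be added.

CLOSURE = { [E → . Y ) +], [Y → . *], [Y → . + *], [Y → . + /], [Y → . x * +] }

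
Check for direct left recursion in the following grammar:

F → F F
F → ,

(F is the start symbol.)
F → F F: LEFT RECURSIVE (starts with F)
F → ,: starts with ','

The grammar has direct left recursion on: F.

Answer: Yes, F is left-recursive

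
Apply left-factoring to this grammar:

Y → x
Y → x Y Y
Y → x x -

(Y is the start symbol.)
Y → x Y'
Y' → ε
Y' → Y Y
Y' → x -

Left-factoring transforms A → αβ₁ | αβ₂ into A → αA' and A' → β₁ | β₂
(α is the longest common prefix among the alternatives). Repeat until
no nonterminal has two alternatives with a common prefix.

Round 1: Y has alternatives sharing prefix 'x'. Introduce Y': Y → x Y'
  Add: Y' → ε
  Add: Y' → Y Y
  Add: Y' → x -

No remaining common prefixes — done.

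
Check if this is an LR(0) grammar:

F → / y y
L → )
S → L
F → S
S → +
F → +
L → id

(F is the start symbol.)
A grammar is LR(0) if no state in the canonical LR(0) collection has:
  - both a shift item (dot before a terminal) and a complete item (shift-reduce conflict), or
  - two or more complete items (reduce-reduce conflict; the accept item [F' → F .] counts as a complete item here).

Augment with F' → F and build the canonical LR(0) collection (I0 = CLOSURE({[F' → . F]}), then GOTO on every symbol after a dot until no new states appear). It has 10 states:
  I0: { [F → . +], [F → . / y y], [F → . S], [F' → . F], [L → . )], [L → . id], [S → . +], [S → . L] }  — shift
  I1: { [L → ) .] }  — reduce
  I2: { [F → + .], [S → + .] }  — 2 reduces
  I3: { [F → / . y y] }  — shift
  I4: { [F' → F .] }  — accept
  I5: { [S → L .] }  — reduce
  I6: { [F → S .] }  — reduce
  I7: { [L → id .] }  — reduce
  I8: { [F → / y . y] }  — shift
  I9: { [F → / y y .] }  — reduce

Conflict in state I2:
  Reduce-reduce conflict: [F → + .] and [S → + .]
So the grammar is NOT LR(0).

Answer: No. Reduce-reduce conflict: [F → + .] and [S → + .]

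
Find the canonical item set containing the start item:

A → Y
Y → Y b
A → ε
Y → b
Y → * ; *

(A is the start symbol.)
{ [A → . Y], [A → .], [A' → . A], [Y → . * ; *], [Y → . Y b], [Y → . b] }

First, augment the grammar with A' → A
I₀ = CLOSURE({ [A' → . A] }):
  [A' → . A] has the dot before A: add [A → . Y], [A → .]
  [A → . Y] has the dot before Y: add [Y → . Y b], [Y → . b], [Y → . * ; *]
No further items can be added.

I₀ = { [A → . Y], [A → .], [A' → . A], [Y → . * ; *], [Y → . Y b], [Y → . b] }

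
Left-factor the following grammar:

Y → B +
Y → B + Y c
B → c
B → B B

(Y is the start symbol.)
Y → B + Y'
Y' → ε
Y' → Y c
B → c
B → B B

Left-factoring transforms A → αβ₁ | αβ₂ into A → αA' and A' → β₁ | β₂
(α is the longest common prefix among the alternatives). Repeat until
no nonterminal has two alternatives with a common prefix.

Round 1: Y has alternatives sharing prefix 'B +'. Introduce Y': Y → B + Y'
  Add: Y' → ε
  Add: Y' → Y c

No remaining common prefixes — done.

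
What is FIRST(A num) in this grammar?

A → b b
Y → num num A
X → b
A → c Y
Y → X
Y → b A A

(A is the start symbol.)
FIRST sets of the non-terminals involved (from the grammar, by fixed-point iteration):
  FIRST(A) = { 'b', 'c' }

To compute FIRST(A num), process the symbols left to right:
Symbol A is a non-terminal. Add FIRST(A) \ {ε} = { 'b', 'c' }
A is not nullable (ε ∉ FIRST(A)), so stop here.
FIRST(A num) = { 'b', 'c' }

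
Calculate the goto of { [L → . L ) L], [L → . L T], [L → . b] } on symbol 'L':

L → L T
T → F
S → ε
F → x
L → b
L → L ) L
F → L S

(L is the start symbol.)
{ [F → . L S], [F → . x], [L → . L ) L], [L → . L T], [L → . b], [L → L . ) L], [L → L . T], [T → . F] }

GOTO(I, 'L') = CLOSURE({ [A → αX.β] : [A → α.Xβ] ∈ I, X = 'L' })

Items with dot before 'L', with the dot advanced:
  [L → . L ) L] → [L → L . ) L]
  [L → . L T] → [L → L . T]
Closure of the advanced items:
  [L → L . T] has the dot before T: add [T → . F]
  [T → . F] has the dot before F: add [F → . x], [F → . L S]
  [F → . L S] has the dot before L: add [L → . L T], [L → . b], [L → . L ) L]

GOTO = { [F → . L S], [F → . x], [L → . L ) L], [L → . L T], [L → . b], [L → L . ) L], [L → L . T], [T → . F] }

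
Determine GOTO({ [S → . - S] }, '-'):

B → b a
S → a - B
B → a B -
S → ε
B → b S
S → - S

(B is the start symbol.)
GOTO(I, '-') = CLOSURE({ [A → αX.β] : [A → α.Xβ] ∈ I, X = '-' })

Items with dot before '-', with the dot advanced:
  [S → . - S] → [S → - . S]
Closure of the advanced items:
  [S → - . S] has the dot before S: add [S → . a - B], [S → .], [S → . - S]

GOTO = { [S → - . S], [S → . - S], [S → . a - B], [S → .] }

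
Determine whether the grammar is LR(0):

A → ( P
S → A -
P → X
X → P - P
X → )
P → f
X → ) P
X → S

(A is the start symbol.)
No. Shift-reduce conflict between [X → ) .] and [A → . ( P]

A grammar is LR(0) if no state in the canonical LR(0) collection has:
  - both a shift item (dot before a terminal) and a complete item (shift-reduce conflict), or
  - two or more complete items (reduce-reduce conflict; the accept item [A' → A .] counts as a complete item here).

Augment with A' → A and build the canonical LR(0) collection (I0 = CLOSURE({[A' → . A]}), then GOTO on every symbol after a dot until no new states appear). It has 13 states:
  I0: { [A → . ( P], [A' → . A] }  — shift
  I1: { [A → ( . P], [A → . ( P], [P → . X], [P → . f], [S → . A -], [X → . ) P], [X → . )], [X → . P - P], [X → . S] }  — shift
  I2: { [A' → A .] }  — accept
  I3: { [A → . ( P], [P → . X], [P → . f], [S → . A -], [X → ) . P], [X → ) .], [X → . ) P], [X → . )], [X → . P - P], [X → . S] }  — shift, reduce
  I4: { [S → A . -] }  — shift
  I5: { [A → ( P .], [X → P . - P] }  — shift, reduce
  I6: { [X → S .] }  — reduce
  I7: { [P → X .] }  — reduce
  I8: { [P → f .] }  — reduce
  I9: { [A → . ( P], [P → . X], [P → . f], [S → . A -], [X → . ) P], [X → . )], [X → . P - P], [X → . S], [X → P - . P] }  — shift
  I10: { [X → P - P .], [X → P . - P] }  — shift, reduce
  I11: { [S → A - .] }  — reduce
  I12: { [X → ) P .], [X → P . - P] }  — shift, reduce

Conflict in state I3:
  Shift-reduce conflict between [X → ) .] and [A → . ( P]
So the grammar is NOT LR(0).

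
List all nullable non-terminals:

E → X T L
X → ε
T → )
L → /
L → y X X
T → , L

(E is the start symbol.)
{ 'X' }

A non-terminal is nullable if it can derive ε (the empty string): either it has an ε-production, or it has a production whose right-hand side consists entirely of nullable non-terminals.

ε-productions: X → ε
So X is immediately nullable.
No further non-terminal can be added: every production for the remaining non-terminals contains a terminal or a non-nullable non-terminal.
Nullable = { 'X' }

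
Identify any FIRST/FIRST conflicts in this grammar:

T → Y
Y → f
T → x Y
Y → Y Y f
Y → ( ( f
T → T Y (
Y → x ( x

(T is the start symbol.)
Yes. T → Y / T → x Y on { 'x' }; T → Y / T → T Y '(' on { '(', 'f', 'x' }; T → x Y / T → T Y '(' on { 'x' }; Y → f / Y → Y Y f on { 'f' }; Y → Y Y f / Y → '(' '(' f on { '(' }; Y → Y Y f / Y → x '(' x on { 'x' }

A FIRST/FIRST conflict occurs when two productions N → α and N → β for the same non-terminal have FIRST(α) ∩ FIRST(β) ≠ ∅ (with ε ∈ FIRST of a nullable right-hand side, so two nullable alternatives also conflict).

FIRST sets of the non-terminals at (or reachable through a nullable prefix from) the front of some alternative:
  FIRST(Y) = { '(', 'f', 'x' }
  FIRST(T) = { '(', 'f', 'x' }

Productions for T:
  T → Y: FIRST = { '(', 'f', 'x' }
  T → x Y: FIRST = { 'x' }
  T → T Y (: FIRST = { '(', 'f', 'x' }
Productions for Y:
  Y → f: FIRST = { 'f' }
  Y → Y Y f: FIRST = { '(', 'f', 'x' }
  Y → ( ( f: FIRST = { '(' }
  Y → x ( x: FIRST = { 'x' }

Conflict for T: T → Y and T → x Y
  Overlap: { 'x' }
Conflict for T: T → Y and T → T Y (
  Overlap: { '(', 'f', 'x' }
Conflict for T: T → x Y and T → T Y (
  Overlap: { 'x' }
Conflict for Y: Y → f and Y → Y Y f
  Overlap: { 'f' }
Conflict for Y: Y → Y Y f and Y → ( ( f
  Overlap: { '(' }
Conflict for Y: Y → Y Y f and Y → x ( x
  Overlap: { 'x' }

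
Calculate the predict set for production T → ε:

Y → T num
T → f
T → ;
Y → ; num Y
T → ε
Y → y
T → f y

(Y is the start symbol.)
{ 'num' }

PREDICT(T → ε) = (FIRST(RHS) \ {ε}) ∪ (FOLLOW(T) if ε ∈ FIRST(RHS), i.e. RHS ⇒* ε)
The right-hand side is ε (FIRST(ε) = { ε }), so the predict set is FOLLOW(T) = { 'num' }
PREDICT(T → ε) = { 'num' }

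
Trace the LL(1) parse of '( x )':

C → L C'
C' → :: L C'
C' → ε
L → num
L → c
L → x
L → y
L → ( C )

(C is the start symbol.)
LL(1) parsing maintains a stack (initially the start symbol over $) and the input. At each step: if the stack top is a terminal, match it against the current input token; if it is a non-terminal N, replace it with the RHS of M[N, lookahead] (the unique production whose predict set contains the lookahead).

Stack is shown with the top on the left.

Stack        Input    Action
----------------------------
C $          ( x ) $  output C → L C'
L C' $       ( x ) $  output L → ( C )
( C ) C' $   ( x ) $  match '('
C ) C' $     x ) $    output C → L C'
L C' ) C' $  x ) $    output L → x
x C' ) C' $  x ) $    match 'x'
C' ) C' $    ) $      output C' → ε
) C' $       ) $      match ')'
C' $         $        output C' → ε
$            $        accept

The string is accepted.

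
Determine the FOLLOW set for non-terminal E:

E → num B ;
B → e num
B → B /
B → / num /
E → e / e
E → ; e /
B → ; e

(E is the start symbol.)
To compute FOLLOW(E), find every occurrence of E on a right-hand side N → α E β: add FIRST(β) \ {ε}, and if β is empty or nullable also add FOLLOW(N). Iterate to a fixed point.

E is the start symbol, so $ ∈ FOLLOW(E).
E does not occur on any right-hand side.

Taking the union: FOLLOW(E) = { $ }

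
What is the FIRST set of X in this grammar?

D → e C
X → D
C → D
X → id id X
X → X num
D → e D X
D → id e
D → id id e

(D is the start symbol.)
{ 'e', 'id' }

To compute FIRST(X), examine every production with X on the left-hand side, reading each right-hand side left to right until a non-nullable symbol is reached.

FIRST sets of the other non-terminals involved (by the same procedure, iterated to a fixed point):
  FIRST(D) = { 'e', 'id' }

From X → D:
  - D is a non-terminal: add FIRST(D) \ {ε} = { 'e', 'id' }
    D is not nullable, so stop
From X → id id X:
  - id is a terminal: add 'id' and stop
From X → X num:
  - X is the symbol being defined: contributes nothing new
    X is not nullable, so stop

Collecting: FIRST(X) = { 'e', 'id' }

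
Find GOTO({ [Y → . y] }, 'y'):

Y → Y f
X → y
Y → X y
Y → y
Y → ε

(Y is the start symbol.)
GOTO(I, 'y') = CLOSURE({ [A → αX.β] : [A → α.Xβ] ∈ I, X = 'y' })

Items with dot before 'y', with the dot advanced:
  [Y → . y] → [Y → y .]
Closure adds nothing (no advanced item has the dot before a non-terminal).

GOTO = { [Y → y .] }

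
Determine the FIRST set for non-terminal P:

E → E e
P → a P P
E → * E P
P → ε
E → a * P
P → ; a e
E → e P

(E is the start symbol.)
To compute FIRST(P), examine every production with P on the left-hand side, reading each right-hand side left to right until a non-nullable symbol is reached.

From P → a P P:
  - a is a terminal: add 'a' and stop
From P → ε:
  - ε-production, so ε ∈ FIRST(P)
From P → ; a e:
  - ';' is a terminal: add ';' and stop

Collecting: FIRST(P) = { ';', 'a', ε }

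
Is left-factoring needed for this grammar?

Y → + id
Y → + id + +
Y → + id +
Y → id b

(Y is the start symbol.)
Yes, Y has productions with common prefix '+ id'

Left-factoring is needed when two productions for the same non-terminal
share a common prefix on the right-hand side.

Productions for Y:
  Y → + id
  Y → + id + +
  Y → + id +
  Y → id b

Found common prefix '+ id' in productions for Y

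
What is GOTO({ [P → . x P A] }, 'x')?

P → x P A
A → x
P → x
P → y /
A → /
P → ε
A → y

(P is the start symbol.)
GOTO(I, 'x') = CLOSURE({ [A → αX.β] : [A → α.Xβ] ∈ I, X = 'x' })

Items with dot before 'x', with the dot advanced:
  [P → . x P A] → [P → x . P A]
Closure of the advanced items:
  [P → x . P A] has the dot before P: add [P → . x P A], [P → . x], [P → . y /], [P → .]

GOTO = { [P → . x P A], [P → . x], [P → . y /], [P → .], [P → x . P A] }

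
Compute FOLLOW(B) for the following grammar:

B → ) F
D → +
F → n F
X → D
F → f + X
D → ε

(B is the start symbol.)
To compute FOLLOW(B), find every occurrence of B on a right-hand side N → α B β: add FIRST(β) \ {ε}, and if β is empty or nullable also add FOLLOW(N). Iterate to a fixed point.

B is the start symbol, so $ ∈ FOLLOW(B).
B does not occur on any right-hand side.

Taking the union: FOLLOW(B) = { $ }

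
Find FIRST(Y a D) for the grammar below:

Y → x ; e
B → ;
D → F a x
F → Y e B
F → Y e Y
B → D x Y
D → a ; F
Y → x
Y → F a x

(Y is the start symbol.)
FIRST sets of the non-terminals involved (from the grammar, by fixed-point iteration):
  FIRST(Y) = { 'x' }

To compute FIRST(Y a D), process the symbols left to right:
Symbol Y is a non-terminal. Add FIRST(Y) \ {ε} = { 'x' }
Y is not nullable (ε ∉ FIRST(Y)), so stop here.
FIRST(Y a D) = { 'x' }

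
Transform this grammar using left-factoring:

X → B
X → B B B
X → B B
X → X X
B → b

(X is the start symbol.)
X → B X'
X' → ε
X' → B X''
X'' → B
X'' → ε
X → X X
B → b

Left-factoring transforms A → αβ₁ | αβ₂ into A → αA' and A' → β₁ | β₂
(α is the longest common prefix among the alternatives). Repeat until
no nonterminal has two alternatives with a common prefix.

Round 1: X has alternatives sharing prefix 'B'. Introduce X': X → B X'
  Add: X' → ε
  Add: X' → B B
  Add: X' → B

Round 2: X' has alternatives sharing prefix 'B'. Introduce X'': X' → B X''
  Add: X'' → B
  Add: X'' → ε

No remaining common prefixes — done.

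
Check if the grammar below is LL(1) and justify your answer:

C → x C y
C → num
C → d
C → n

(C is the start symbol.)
Yes, the grammar is LL(1).

For C:
  PREDICT(C → x C y) = { 'x' }
  PREDICT(C → num) = { 'num' }
  PREDICT(C → d) = { 'd' }
  PREDICT(C → n) = { 'n' }

All predict sets are disjoint. The grammar IS LL(1).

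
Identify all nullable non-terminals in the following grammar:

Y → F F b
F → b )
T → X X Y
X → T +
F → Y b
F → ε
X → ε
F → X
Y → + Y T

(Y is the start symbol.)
{ 'F', 'X' }

A non-terminal is nullable if it can derive ε (the empty string): either it has an ε-production, or it has a production whose right-hand side consists entirely of nullable non-terminals.

ε-productions: F → ε, X → ε
So F, X are immediately nullable.
No further non-terminal can be added: every production for the remaining non-terminals contains a terminal or a non-nullable non-terminal.
Nullable = { 'F', 'X' }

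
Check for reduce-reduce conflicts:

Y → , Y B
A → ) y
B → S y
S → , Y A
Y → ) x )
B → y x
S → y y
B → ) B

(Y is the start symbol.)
A reduce-reduce conflict occurs when an LR(0) state has two complete items [A → α .] and [B → β .] — both call for a reduction, and with no lookahead the parser cannot choose between them.

Augment with Y' → Y and build the canonical LR(0) collection (I0 = CLOSURE({[Y' → . Y]}), then GOTO on every symbol after a dot until no new states appear). It has 20 states:
  I0: { [Y → . ) x )], [Y → . , Y B], [Y' → . Y] }  — shift
  I1: { [Y → ) . x )] }  — shift
  I2: { [Y → , . Y B], [Y → . ) x )], [Y → . , Y B] }  — shift
  I3: { [Y' → Y .] }  — accept
  I4: { [B → . ) B], [B → . S y], [B → . y x], [S → . , Y A], [S → . y y], [Y → , Y . B] }  — shift
  I5: { [B → ) . B], [B → . ) B], [B → . S y], [B → . y x], [S → . , Y A], [S → . y y] }  — shift
  I6: { [S → , . Y A], [Y → . ) x )], [Y → . , Y B] }  — shift
  I7: { [Y → , Y B .] }  — reduce
  I8: { [B → S . y] }  — shift
  I9: { [B → y . x], [S → y . y] }  — shift
  I10: { [B → y x .] }  — reduce
  I11: { [S → y y .] }  — reduce
  I12: { [B → S y .] }  — reduce
  I13: { [A → . ) y], [S → , Y . A] }  — shift
  I14: { [A → ) . y] }  — shift
  I15: { [S → , Y A .] }  — reduce
  I16: { [A → ) y .] }  — reduce
  I17: { [B → ) B .] }  — reduce
  I18: { [Y → ) x . )] }  — shift
  I19: { [Y → ) x ) .] }  — reduce

No state contains more than one complete item.

Answer: No reduce-reduce conflicts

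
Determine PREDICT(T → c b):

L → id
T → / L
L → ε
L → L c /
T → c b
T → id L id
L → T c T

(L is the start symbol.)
PREDICT(T → c b) = (FIRST(RHS) \ {ε}) ∪ (FOLLOW(T) if ε ∈ FIRST(RHS), i.e. RHS ⇒* ε)
FIRST(c b) = { 'c' }
ε ∉ FIRST(c b), so FOLLOW(T) is not added.
PREDICT(T → c b) = { 'c' }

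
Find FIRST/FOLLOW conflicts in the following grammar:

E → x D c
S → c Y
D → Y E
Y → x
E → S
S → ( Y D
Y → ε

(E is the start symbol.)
Yes. Y → x with FOLLOW(Y) on { 'x' }

Nullable non-terminals: Y.

Y: nullable alternative(s) Y → ε; FOLLOW(Y) = { $, '(', 'c', 'x' }
  Y → x: FIRST \ {ε} = { 'x' } — overlaps FOLLOW(Y) on { 'x' }: CONFLICT
  Y → ε: FIRST \ {ε} = { } — this is the only nullable alternative, skip

D, E, S have no nullable alternative, so no FIRST/FOLLOW check is needed there.

So the grammar has 1 FIRST/FOLLOW conflict (marked CONFLICT above).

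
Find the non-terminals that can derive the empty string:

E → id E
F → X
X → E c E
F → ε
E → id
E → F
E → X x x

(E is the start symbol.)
A non-terminal is nullable if it can derive ε (the empty string): either it has an ε-production, or it has a production whose right-hand side consists entirely of nullable non-terminals.

ε-productions: F → ε
So F is immediately nullable.
E → F: every symbol on the right is nullable, so E is nullable too.
No further non-terminal can be added: every production for the remaining non-terminals contains a terminal or a non-nullable non-terminal.
Nullable = { 'E', 'F' }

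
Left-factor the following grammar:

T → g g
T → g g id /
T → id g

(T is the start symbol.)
T → g g T'
T' → ε
T' → id /
T → id g

Left-factoring transforms A → αβ₁ | αβ₂ into A → αA' and A' → β₁ | β₂
(α is the longest common prefix among the alternatives). Repeat until
no nonterminal has two alternatives with a common prefix.

Round 1: T has alternatives sharing prefix 'g g'. Introduce T': T → g g T'
  Add: T' → ε
  Add: T' → id /

No remaining common prefixes — done.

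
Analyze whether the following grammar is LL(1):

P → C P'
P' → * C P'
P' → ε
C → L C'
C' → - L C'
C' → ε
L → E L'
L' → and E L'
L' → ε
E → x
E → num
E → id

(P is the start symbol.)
Yes, the grammar is LL(1).

A grammar is LL(1) if for each non-terminal N with multiple productions, the predict sets of those productions are pairwise disjoint, where PREDICT(N → α) = (FIRST(α) \ {ε}) ∪ (FOLLOW(N) if α ⇒* ε).

Relevant sets:
  FOLLOW(P') = { $ }
  FOLLOW(C') = { $, '*' }
  FOLLOW(L') = { $, '*', '-' }

For P':
  PREDICT(P' → '*' C P') = { '*' }
  PREDICT(P' → ε) = { $ }
For C':
  PREDICT(C' → '-' L C') = { '-' }
  PREDICT(C' → ε) = { $, '*' }
For L':
  PREDICT(L' → and E L') = { 'and' }
  PREDICT(L' → ε) = { $, '*', '-' }
For E:
  PREDICT(E → x) = { 'x' }
  PREDICT(E → num) = { 'num' }
  PREDICT(E → id) = { 'id' }
P, C, L have a single production, so nothing to check there.

All predict sets are disjoint. The grammar IS LL(1).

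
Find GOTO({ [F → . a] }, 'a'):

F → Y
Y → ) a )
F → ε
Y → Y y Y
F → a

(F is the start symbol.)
GOTO(I, 'a') = CLOSURE({ [A → αX.β] : [A → α.Xβ] ∈ I, X = 'a' })

Items with dot before 'a', with the dot advanced:
  [F → . a] → [F → a .]
Closure adds nothing (no advanced item has the dot before a non-terminal).

GOTO = { [F → a .] }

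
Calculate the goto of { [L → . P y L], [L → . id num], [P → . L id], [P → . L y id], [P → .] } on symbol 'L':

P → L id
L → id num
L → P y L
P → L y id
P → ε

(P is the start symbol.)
GOTO(I, 'L') = CLOSURE({ [A → αX.β] : [A → α.Xβ] ∈ I, X = 'L' })

Items with dot before 'L', with the dot advanced:
  [P → . L id] → [P → L . id]
  [P → . L y id] → [P → L . y id]
Closure adds nothing (no advanced item has the dot before a non-terminal).

GOTO = { [P → L . id], [P → L . y id] }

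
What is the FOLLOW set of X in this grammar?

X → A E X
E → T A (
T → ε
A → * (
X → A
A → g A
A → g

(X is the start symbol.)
To compute FOLLOW(X), find every occurrence of X on a right-hand side N → α X β: add FIRST(β) \ {ε}, and if β is empty or nullable also add FOLLOW(N). Iterate to a fixed point.

X is the start symbol, so $ ∈ FOLLOW(X).
In X → A E X: X is at the end; this adds FOLLOW(X) to itself — nothing new

Taking the union: FOLLOW(X) = { $ }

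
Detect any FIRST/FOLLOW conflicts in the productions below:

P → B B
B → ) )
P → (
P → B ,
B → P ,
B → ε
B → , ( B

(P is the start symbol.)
Yes. P → B ',' with FOLLOW(P) on { ',' }; B → ')' ')' with FOLLOW(B) on { ')' }; B → P ',' with FOLLOW(B) on { '(', ')', ',' }; B → ',' '(' B with FOLLOW(B) on { ',' }

Nullable non-terminals: B, P.
FIRST sets used below: FIRST(P) = { '(', ')', ',', ε }, FIRST(B) = { '(', ')', ',', ε }

B: nullable alternative(s) B → ε; FOLLOW(B) = { $, '(', ')', ',' }
  B → ) ): FIRST \ {ε} = { ')' } — overlaps FOLLOW(B) on { ')' }: CONFLICT
  B → P ,: FIRST \ {ε} = { '(', ')', ',' } — overlaps FOLLOW(B) on { '(', ')', ',' }: CONFLICT
  B → ε: FIRST \ {ε} = { } — this is the only nullable alternative, skip
  B → , ( B: FIRST \ {ε} = { ',' } — overlaps FOLLOW(B) on { ',' }: CONFLICT

P: nullable alternative(s) P → B B; FOLLOW(P) = { $, ',' }
  P → B B: FIRST \ {ε} = { '(', ')', ',' } — this is the only nullable alternative, skip
  P → (: FIRST \ {ε} = { '(' } — disjoint from FOLLOW(P)
  P → B ,: FIRST \ {ε} = { '(', ')', ',' } — overlaps FOLLOW(P) on { ',' }: CONFLICT

So the grammar has 4 FIRST/FOLLOW conflicts (marked CONFLICT above).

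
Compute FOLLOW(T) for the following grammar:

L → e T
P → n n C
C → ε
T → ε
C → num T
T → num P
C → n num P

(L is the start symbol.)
To compute FOLLOW(T), find every occurrence of T on a right-hand side N → α T β: add FIRST(β) \ {ε}, and if β is empty or nullable also add FOLLOW(N). Iterate to a fixed point.

In L → e T: T is at the end, add FOLLOW(L)
In C → num T: T is at the end, add FOLLOW(C)

The FOLLOW sets referred to above (computed the same way, to a fixed point):
  FOLLOW(L) = { $ }
  FOLLOW(C) = { $ }

Taking the union: FOLLOW(T) = { $ }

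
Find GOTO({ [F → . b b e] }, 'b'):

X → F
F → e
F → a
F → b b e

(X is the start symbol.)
GOTO(I, 'b') = CLOSURE({ [A → αX.β] : [A → α.Xβ] ∈ I, X = 'b' })

Items with dot before 'b', with the dot advanced:
  [F → . b b e] → [F → b . b e]
Closure adds nothing (no advanced item has the dot before a non-terminal).

GOTO = { [F → b . b e] }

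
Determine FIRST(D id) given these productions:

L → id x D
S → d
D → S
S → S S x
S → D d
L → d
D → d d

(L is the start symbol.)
{ 'd' }

FIRST sets of the non-terminals involved (from the grammar, by fixed-point iteration):
  FIRST(D) = { 'd' }

To compute FIRST(D id), process the symbols left to right:
Symbol D is a non-terminal. Add FIRST(D) \ {ε} = { 'd' }
D is not nullable (ε ∉ FIRST(D)), so stop here.
FIRST(D id) = { 'd' }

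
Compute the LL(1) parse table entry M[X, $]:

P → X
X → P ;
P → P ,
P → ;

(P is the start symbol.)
To find M[X, $], we find productions for X where $ is in the predict set (PREDICT(N → α) = (FIRST(α) \ {ε}) ∪ (FOLLOW(N) if α ⇒* ε)).

Relevant sets:
  FIRST(P) = { ';' }

X → P ;: PREDICT = { ';' }

M[X, $] is empty (no production applies)

Answer: Empty (error entry)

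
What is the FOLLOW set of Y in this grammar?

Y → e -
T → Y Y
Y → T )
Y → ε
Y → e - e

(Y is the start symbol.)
{ $, ')', 'e' }

Y is the start symbol, so $ ∈ FOLLOW(Y).
In T → Y Y: Y is followed by Y, add FIRST(Y) \ {ε} = { ')', 'e' }
  Y is nullable, so also add FOLLOW(T)
In T → Y Y: Y is at the end, add FOLLOW(T)

The FOLLOW sets referred to above (computed the same way, to a fixed point):
  FOLLOW(T) = { ')' }

Taking the union: FOLLOW(Y) = { $, ')', 'e' }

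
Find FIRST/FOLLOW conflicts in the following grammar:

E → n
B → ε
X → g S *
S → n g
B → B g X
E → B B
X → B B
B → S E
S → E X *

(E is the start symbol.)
A FIRST/FOLLOW conflict occurs when a non-terminal N has a nullable alternative N → β (β ⇒* ε) and another alternative N → α with FIRST(α) ∩ FOLLOW(N) ≠ ∅: on such a lookahead the parser cannot decide between expanding α and letting N vanish via β.

Nullable non-terminals: B, E, X.
FIRST sets used below: FIRST(B) = { '*', 'g', 'n', ε }, FIRST(S) = { '*', 'g', 'n' }

B: nullable alternative(s) B → ε; FOLLOW(B) = { $, '*', 'g', 'n' }
  B → ε: FIRST \ {ε} = { } — this is the only nullable alternative, skip
  B → B g X: FIRST \ {ε} = { '*', 'g', 'n' } — overlaps FOLLOW(B) on { '*', 'g', 'n' }: CONFLICT
  B → S E: FIRST \ {ε} = { '*', 'g', 'n' } — overlaps FOLLOW(B) on { '*', 'g', 'n' }: CONFLICT

E: nullable alternative(s) E → B B; FOLLOW(E) = { $, '*', 'g', 'n' }
  E → n: FIRST \ {ε} = { 'n' } — overlaps FOLLOW(E) on { 'n' }: CONFLICT
  E → B B: FIRST \ {ε} = { '*', 'g', 'n' } — this is the only nullable alternative, skip

X: nullable alternative(s) X → B B; FOLLOW(X) = { $, '*', 'g', 'n' }
  X → g S *: FIRST \ {ε} = { 'g' } — overlaps FOLLOW(X) on { 'g' }: CONFLICT
  X → B B: FIRST \ {ε} = { '*', 'g', 'n' } — this is the only nullable alternative, skip

S has no nullable alternative, so no FIRST/FOLLOW check is needed there.

So the grammar has 4 FIRST/FOLLOW conflicts (marked CONFLICT above).

Answer: Yes. E → n with FOLLOW(E) on { 'n' }; B → B g X with FOLLOW(B) on { '*', 'g', 'n' }; B → S E with FOLLOW(B) on { '*', 'g', 'n' }; X → g S '*' with FOLLOW(X) on { 'g' }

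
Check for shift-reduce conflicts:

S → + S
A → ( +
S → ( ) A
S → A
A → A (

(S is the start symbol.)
A shift-reduce conflict occurs when an LR(0) state has both:
  - a complete (reduce) item [A → α .] (dot at the end), and
  - a shift item [B → β . c γ] (dot before a terminal).

Augment with S' → S and build the canonical LR(0) collection (I0 = CLOSURE({[S' → . S]}), then GOTO on every symbol after a dot until no new states appear). It has 11 states:
  I0: { [A → . ( +], [A → . A (], [S → . ( ) A], [S → . + S], [S → . A], [S' → . S] }  — shift
  I1: { [A → ( . +], [S → ( . ) A] }  — shift
  I2: { [A → . ( +], [A → . A (], [S → + . S], [S → . ( ) A], [S → . + S], [S → . A] }  — shift
  I3: { [A → A . (], [S → A .] }  — shift, reduce
  I4: { [S' → S .] }  — accept
  I5: { [A → A ( .] }  — reduce
  I6: { [S → + S .] }  — reduce
  I7: { [A → . ( +], [A → . A (], [S → ( ) . A] }  — shift
  I8: { [A → ( + .] }  — reduce
  I9: { [A → ( . +] }  — shift
  I10: { [A → A . (], [S → ( ) A .] }  — shift, reduce

I3 contains reduce item [S → A .] and shift item [A → A . (] — shift-reduce conflict.
I10 contains reduce item [S → ( ) A .] and shift item [A → A . (] — shift-reduce conflict.

Answer: Yes — I3: [S → A .] vs [A → A . (]; I10: [S → ( ) A .] vs [A → A . (]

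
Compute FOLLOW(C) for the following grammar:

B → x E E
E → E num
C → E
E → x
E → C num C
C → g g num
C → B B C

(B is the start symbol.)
To compute FOLLOW(C), find every occurrence of C on a right-hand side N → α C β: add FIRST(β) \ {ε}, and if β is empty or nullable also add FOLLOW(N). Iterate to a fixed point.

In E → C num C: C is followed by num C, add FIRST(num C) \ {ε} = { 'num' }
In E → C num C: C is at the end, add FOLLOW(E)
In C → B B C: C is at the end; this adds FOLLOW(C) to itself — nothing new

The FOLLOW sets referred to above (computed the same way, to a fixed point):
  FOLLOW(E) = { $, 'g', 'num', 'x' }

Taking the union: FOLLOW(C) = { $, 'g', 'num', 'x' }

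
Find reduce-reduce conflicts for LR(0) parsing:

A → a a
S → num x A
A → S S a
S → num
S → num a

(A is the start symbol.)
No reduce-reduce conflicts

A reduce-reduce conflict occurs when an LR(0) state has two complete items [A → α .] and [B → β .] — both call for a reduction, and with no lookahead the parser cannot choose between them.

Augment with A' → A and build the canonical LR(0) collection (I0 = CLOSURE({[A' → . A]}), then GOTO on every symbol after a dot until no new states appear). It has 11 states:
  I0: { [A → . S S a], [A → . a a], [A' → . A], [S → . num a], [S → . num x A], [S → . num] }  — shift
  I1: { [A' → A .] }  — accept
  I2: { [A → S . S a], [S → . num a], [S → . num x A], [S → . num] }  — shift
  I3: { [A → a . a] }  — shift
  I4: { [S → num . a], [S → num . x A], [S → num .] }  — shift, reduce
  I5: { [S → num a .] }  — reduce
  I6: { [A → . S S a], [A → . a a], [S → . num a], [S → . num x A], [S → . num], [S → num x . A] }  — shift
  I7: { [S → num x A .] }  — reduce
  I8: { [A → a a .] }  — reduce
  I9: { [A → S S . a] }  — shift
  I10: { [A → S S a .] }  — reduce

No state contains more than one complete item.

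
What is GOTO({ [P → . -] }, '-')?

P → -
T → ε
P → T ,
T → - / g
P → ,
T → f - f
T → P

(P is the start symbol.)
{ [P → - .] }

GOTO(I, '-') = CLOSURE({ [A → αX.β] : [A → α.Xβ] ∈ I, X = '-' })

Items with dot before '-', with the dot advanced:
  [P → . -] → [P → - .]
Closure adds nothing (no advanced item has the dot before a non-terminal).

GOTO = { [P → - .] }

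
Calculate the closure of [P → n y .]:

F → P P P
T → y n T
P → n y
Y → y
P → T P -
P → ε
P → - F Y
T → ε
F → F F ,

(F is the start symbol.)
Start with: [P → n y .]
The dot is at the end, so nothing is added.

CLOSURE = { [P → n y .] }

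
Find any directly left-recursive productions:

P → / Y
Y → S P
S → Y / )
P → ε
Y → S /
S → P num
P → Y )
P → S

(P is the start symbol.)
P → / Y: starts with '/'
Y → S P: starts with S
S → Y / ): starts with Y
P → ε: starts with ε
Y → S /: starts with S
S → P num: starts with P
P → Y ): starts with Y
P → S: starts with S

No direct left recursion found.

Answer: No direct left recursion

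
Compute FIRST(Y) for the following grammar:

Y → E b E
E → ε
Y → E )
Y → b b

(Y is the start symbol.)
{ ')', 'b' }

FIRST sets of the other non-terminals involved (by the same procedure, iterated to a fixed point):
  FIRST(E) = { ε }

From Y → E b E:
  - E is a non-terminal: add FIRST(E) \ {ε} = { }
    E is nullable, so continue to the next symbol
  - b is a terminal: add 'b' and stop
From Y → E ):
  - E is a non-terminal: add FIRST(E) \ {ε} = { }
    E is nullable, so continue to the next symbol
  - ')' is a terminal: add ')' and stop
From Y → b b:
  - b is a terminal: add 'b' and stop

Collecting: FIRST(Y) = { ')', 'b' }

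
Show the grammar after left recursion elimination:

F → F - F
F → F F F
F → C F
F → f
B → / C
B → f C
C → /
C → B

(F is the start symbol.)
F is directly left-recursive. The standard transformation for
  A → A α₁ | ... | A α_m | β₁ | ... | β_n
is
  A  → β₁ A' | ... | β_n A'
  A' → α₁ A' | ... | α_m A' | ε

F → C F becomes F → C F F'
F → f becomes F → f F'
F → F - F becomes F' → - F F'
F → F F F becomes F' → F F F'
Add F' → ε

Productions for other non-terminals are unchanged:
  B → / C
  B → f C
  C → /
  C → B

Resulting grammar:
F → C F F'
F → f F'
F' → - F F'
F' → F F F'
F' → ε
B → / C
B → f C
C → /
C → B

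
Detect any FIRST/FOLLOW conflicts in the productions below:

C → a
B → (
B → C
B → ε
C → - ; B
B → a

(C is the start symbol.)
No FIRST/FOLLOW conflicts.

Nullable non-terminals: B.
FIRST sets used below: FIRST(C) = { '-', 'a' }

B: nullable alternative(s) B → ε; FOLLOW(B) = { $ }
  B → (: FIRST \ {ε} = { '(' } — disjoint from FOLLOW(B)
  B → C: FIRST \ {ε} = { '-', 'a' } — disjoint from FOLLOW(B)
  B → ε: FIRST \ {ε} = { } — this is the only nullable alternative, skip
  B → a: FIRST \ {ε} = { 'a' } — disjoint from FOLLOW(B)

C has no nullable alternative, so no FIRST/FOLLOW check is needed there.

No FIRST/FOLLOW conflicts found.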